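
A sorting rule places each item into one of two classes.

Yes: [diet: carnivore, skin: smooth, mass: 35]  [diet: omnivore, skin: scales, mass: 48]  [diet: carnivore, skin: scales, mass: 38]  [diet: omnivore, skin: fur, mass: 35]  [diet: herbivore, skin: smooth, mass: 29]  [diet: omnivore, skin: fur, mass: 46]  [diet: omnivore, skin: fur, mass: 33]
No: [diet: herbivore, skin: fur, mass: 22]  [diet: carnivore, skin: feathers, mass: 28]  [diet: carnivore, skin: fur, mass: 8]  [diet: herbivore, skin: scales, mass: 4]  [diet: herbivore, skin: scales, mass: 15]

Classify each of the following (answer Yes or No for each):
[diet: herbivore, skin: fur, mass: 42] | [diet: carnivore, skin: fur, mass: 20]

The pattern is that an item is 'Yes' exactly when: mass ≥ 29.
[diet: herbivore, skin: fur, mass: 42]: mass = 42, checks out → Yes. [diet: carnivore, skin: fur, mass: 20]: mass = 20, lacks this property → No.

Yes, No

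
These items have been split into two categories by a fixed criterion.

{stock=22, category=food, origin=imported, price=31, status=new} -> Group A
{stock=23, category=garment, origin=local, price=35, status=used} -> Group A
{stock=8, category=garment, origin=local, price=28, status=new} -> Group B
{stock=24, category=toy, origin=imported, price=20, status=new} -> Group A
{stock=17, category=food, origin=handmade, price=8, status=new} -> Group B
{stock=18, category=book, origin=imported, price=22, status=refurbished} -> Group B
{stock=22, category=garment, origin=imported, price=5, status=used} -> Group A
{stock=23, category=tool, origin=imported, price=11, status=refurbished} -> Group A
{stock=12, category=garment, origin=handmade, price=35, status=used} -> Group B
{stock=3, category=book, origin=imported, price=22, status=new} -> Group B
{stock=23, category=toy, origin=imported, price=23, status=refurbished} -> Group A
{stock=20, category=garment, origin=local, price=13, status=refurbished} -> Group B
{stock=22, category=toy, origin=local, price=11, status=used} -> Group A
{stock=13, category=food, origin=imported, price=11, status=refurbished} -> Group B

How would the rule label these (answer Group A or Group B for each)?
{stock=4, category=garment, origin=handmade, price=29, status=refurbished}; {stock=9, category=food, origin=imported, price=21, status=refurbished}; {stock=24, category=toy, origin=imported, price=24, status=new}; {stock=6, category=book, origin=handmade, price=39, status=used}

A rule that fits every label: stock ≥ 22 — true of each 'Group A' example, false of each 'Group B' one.

Group B, Group B, Group A, Group B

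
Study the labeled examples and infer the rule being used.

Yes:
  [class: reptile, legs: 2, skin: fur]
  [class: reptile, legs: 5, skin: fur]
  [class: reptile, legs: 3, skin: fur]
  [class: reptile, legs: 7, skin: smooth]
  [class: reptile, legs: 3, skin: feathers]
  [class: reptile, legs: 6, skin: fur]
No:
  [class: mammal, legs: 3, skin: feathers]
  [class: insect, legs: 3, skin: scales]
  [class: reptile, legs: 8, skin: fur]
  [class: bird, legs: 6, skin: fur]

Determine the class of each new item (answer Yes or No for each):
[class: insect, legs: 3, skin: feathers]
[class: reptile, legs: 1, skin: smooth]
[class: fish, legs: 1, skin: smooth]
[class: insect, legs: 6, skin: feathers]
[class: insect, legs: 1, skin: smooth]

No, Yes, No, No, No

The distinguishing property — class is reptile AND legs ≤ 7 — holds for all the 'Yes' cases and none of the 'No' cases.
[class: insect, legs: 3, skin: feathers]: No (class is insect, legs = 3).
[class: reptile, legs: 1, skin: smooth]: Yes (class is reptile, legs = 1).
[class: fish, legs: 1, skin: smooth]: No (class is fish, legs = 1).
[class: insect, legs: 6, skin: feathers]: No (class is insect, legs = 6).
[class: insect, legs: 1, skin: smooth]: No (class is insect, legs = 1).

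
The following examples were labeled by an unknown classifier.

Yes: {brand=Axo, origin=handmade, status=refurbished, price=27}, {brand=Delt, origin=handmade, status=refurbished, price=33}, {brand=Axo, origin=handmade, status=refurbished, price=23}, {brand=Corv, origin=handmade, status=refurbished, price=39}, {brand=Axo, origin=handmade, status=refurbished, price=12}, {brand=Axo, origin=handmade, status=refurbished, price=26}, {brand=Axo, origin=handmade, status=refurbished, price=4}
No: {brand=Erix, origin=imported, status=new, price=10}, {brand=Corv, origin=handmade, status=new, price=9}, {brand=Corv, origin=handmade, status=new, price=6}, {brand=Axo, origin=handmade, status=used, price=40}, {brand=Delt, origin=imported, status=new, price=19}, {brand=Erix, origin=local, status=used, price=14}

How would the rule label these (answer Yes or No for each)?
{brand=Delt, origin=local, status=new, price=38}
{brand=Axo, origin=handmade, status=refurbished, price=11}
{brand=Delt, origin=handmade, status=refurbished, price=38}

The pattern is that an item is 'Yes' exactly when: status is refurbished.
{brand=Delt, origin=local, status=new, price=38} → status is new → No.
{brand=Axo, origin=handmade, status=refurbished, price=11} → status is refurbished → Yes.
{brand=Delt, origin=handmade, status=refurbished, price=38} → status is refurbished → Yes.

No, Yes, Yes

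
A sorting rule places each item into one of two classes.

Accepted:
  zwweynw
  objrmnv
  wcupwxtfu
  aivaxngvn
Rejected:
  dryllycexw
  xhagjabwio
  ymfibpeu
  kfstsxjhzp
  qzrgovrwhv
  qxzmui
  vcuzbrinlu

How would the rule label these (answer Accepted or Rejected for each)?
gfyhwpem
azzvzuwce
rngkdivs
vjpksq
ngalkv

Looking at the examples, the only property every 'Accepted' case has and every 'Rejected' case lacks is: odd length.

Rejected, Accepted, Rejected, Rejected, Rejected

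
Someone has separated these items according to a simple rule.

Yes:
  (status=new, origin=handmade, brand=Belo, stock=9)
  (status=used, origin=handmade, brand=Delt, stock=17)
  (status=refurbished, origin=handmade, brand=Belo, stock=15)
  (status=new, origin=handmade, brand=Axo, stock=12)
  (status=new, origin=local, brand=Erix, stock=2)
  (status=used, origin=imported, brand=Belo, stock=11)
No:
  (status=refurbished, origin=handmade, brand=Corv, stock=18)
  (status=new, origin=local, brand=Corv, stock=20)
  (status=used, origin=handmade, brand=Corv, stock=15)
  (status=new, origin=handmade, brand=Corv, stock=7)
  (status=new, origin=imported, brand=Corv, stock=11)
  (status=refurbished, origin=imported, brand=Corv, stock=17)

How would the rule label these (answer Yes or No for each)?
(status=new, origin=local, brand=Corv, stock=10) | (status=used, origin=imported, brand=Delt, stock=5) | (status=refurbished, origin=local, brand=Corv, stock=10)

No, Yes, No

Rule: brand is not Corv. This holds for each 'Yes' example and fails for each 'No' one.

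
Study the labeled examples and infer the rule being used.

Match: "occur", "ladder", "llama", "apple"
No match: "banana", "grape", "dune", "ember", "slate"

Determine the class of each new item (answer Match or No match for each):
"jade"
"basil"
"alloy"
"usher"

No match, No match, Match, No match

The simplest hypothesis consistent with all the labels is: has a double letter.
"jade" — no doubled letter, hence No match.
"basil" — no doubled letter, hence No match.
"alloy" — 'll' doubled, hence Match.
"usher" — no doubled letter, hence No match.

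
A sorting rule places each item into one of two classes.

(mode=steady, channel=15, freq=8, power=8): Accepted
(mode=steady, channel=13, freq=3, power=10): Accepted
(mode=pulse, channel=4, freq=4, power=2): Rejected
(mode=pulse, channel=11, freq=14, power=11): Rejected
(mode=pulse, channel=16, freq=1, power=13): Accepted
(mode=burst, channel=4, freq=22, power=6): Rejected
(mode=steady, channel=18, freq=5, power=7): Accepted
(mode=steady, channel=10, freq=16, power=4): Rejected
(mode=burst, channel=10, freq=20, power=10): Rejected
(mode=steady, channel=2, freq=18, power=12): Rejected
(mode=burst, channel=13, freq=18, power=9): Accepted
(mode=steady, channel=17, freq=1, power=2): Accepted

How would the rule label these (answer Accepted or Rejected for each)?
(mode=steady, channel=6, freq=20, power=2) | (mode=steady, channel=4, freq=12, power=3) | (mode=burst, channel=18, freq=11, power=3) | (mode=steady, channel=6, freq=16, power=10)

The pattern is that an item is 'Accepted' exactly when: channel ≥ 13.
(mode=steady, channel=6, freq=20, power=2) — channel = 6, hence Rejected.
(mode=steady, channel=4, freq=12, power=3) — channel = 4, hence Rejected.
(mode=burst, channel=18, freq=11, power=3) — channel = 18, hence Accepted.
(mode=steady, channel=6, freq=16, power=10) — channel = 6, hence Rejected.

Rejected, Rejected, Accepted, Rejected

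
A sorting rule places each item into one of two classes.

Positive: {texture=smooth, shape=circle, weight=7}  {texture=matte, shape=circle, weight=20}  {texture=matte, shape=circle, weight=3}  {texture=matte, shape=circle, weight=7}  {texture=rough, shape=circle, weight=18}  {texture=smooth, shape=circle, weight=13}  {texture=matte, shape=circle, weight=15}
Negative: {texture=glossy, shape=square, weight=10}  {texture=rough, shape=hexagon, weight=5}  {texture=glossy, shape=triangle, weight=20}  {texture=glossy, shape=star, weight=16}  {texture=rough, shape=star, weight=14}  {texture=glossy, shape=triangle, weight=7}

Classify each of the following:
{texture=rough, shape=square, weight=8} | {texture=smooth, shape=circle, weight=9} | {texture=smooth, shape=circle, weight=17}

Negative, Positive, Positive

Comparing the two groups points to one rule — shape is circle.
{texture=rough, shape=square, weight=8} → shape is square → Negative.
{texture=smooth, shape=circle, weight=9} → shape is circle → Positive.
{texture=smooth, shape=circle, weight=17} → shape is circle → Positive.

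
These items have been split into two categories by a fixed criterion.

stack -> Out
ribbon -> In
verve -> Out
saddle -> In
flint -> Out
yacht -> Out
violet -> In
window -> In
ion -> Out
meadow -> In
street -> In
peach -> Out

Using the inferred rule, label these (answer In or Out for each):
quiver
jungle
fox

One predicate separates the groups cleanly: even length.
quiver: length 6, checks out → In. jungle: length 6, checks out → In. fox: length 3, fails the rule → Out.

In, In, Out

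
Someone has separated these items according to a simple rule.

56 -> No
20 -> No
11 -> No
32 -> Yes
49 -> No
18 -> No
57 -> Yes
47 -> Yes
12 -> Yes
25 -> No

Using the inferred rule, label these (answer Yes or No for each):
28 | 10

No, No

The simplest hypothesis consistent with all the labels is: ≡ 2 (mod 5).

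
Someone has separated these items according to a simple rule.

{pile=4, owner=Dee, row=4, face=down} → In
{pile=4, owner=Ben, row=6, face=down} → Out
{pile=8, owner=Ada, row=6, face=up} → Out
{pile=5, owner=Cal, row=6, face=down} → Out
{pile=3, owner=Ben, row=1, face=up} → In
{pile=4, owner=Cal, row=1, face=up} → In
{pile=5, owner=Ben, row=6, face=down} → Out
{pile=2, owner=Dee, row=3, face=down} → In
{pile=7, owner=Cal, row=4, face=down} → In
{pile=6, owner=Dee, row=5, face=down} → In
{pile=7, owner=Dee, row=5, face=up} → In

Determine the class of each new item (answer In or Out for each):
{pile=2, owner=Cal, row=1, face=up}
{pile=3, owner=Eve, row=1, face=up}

Every 'In' example satisfies: row ≤ 5. None of the 'Out' examples do.
{pile=2, owner=Cal, row=1, face=up} — row = 1, hence In. {pile=3, owner=Eve, row=1, face=up} — row = 1, hence In.

In, In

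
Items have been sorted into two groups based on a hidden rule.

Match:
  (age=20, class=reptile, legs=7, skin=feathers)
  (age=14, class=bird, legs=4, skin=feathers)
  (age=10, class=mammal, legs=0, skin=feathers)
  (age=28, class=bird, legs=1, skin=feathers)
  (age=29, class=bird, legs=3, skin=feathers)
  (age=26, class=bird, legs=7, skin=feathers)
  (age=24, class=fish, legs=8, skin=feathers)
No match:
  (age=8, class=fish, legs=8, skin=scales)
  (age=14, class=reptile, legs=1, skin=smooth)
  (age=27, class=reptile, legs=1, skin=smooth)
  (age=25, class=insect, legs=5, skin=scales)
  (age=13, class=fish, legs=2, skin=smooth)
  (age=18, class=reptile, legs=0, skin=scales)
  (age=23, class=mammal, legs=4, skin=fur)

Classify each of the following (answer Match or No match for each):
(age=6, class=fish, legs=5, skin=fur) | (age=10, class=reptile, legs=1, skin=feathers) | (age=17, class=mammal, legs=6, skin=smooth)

Looking at the examples, the only property every 'Match' case has and every 'No match' case lacks is: skin is feathers.

No match, Match, No match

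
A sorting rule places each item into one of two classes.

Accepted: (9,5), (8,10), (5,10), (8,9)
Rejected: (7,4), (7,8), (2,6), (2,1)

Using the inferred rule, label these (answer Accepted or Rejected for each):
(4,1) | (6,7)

'Accepted' ⟺ max ≥ 9.
(4,1): Rejected (max 4). (6,7): Rejected (max 7).

Rejected, Rejected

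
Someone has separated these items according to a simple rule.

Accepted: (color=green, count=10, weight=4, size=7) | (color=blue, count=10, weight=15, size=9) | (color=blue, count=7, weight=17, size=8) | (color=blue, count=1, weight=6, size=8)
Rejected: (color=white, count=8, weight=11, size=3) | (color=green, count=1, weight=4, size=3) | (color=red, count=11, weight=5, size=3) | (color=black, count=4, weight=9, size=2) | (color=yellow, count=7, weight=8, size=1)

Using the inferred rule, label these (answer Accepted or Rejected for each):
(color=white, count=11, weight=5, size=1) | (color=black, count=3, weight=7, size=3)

Rejected, Rejected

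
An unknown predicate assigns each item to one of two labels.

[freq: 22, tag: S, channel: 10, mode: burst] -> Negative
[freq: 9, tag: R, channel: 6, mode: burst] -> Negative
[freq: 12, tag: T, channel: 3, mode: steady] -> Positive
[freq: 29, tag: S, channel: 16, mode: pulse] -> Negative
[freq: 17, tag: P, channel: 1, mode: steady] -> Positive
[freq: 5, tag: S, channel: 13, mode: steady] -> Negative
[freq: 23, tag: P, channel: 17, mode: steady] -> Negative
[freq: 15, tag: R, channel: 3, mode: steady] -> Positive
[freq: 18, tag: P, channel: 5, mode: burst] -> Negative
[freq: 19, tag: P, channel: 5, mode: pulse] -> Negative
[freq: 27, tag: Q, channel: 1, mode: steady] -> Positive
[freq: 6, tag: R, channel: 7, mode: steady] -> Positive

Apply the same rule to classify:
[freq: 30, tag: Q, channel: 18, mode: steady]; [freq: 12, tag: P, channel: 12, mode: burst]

Negative, Negative

The simplest hypothesis consistent with all the labels is: mode is steady AND channel ≤ 7.
[freq: 30, tag: Q, channel: 18, mode: steady] → mode is steady, channel = 18 → Negative.
[freq: 12, tag: P, channel: 12, mode: burst] → mode is burst, channel = 12 → Negative.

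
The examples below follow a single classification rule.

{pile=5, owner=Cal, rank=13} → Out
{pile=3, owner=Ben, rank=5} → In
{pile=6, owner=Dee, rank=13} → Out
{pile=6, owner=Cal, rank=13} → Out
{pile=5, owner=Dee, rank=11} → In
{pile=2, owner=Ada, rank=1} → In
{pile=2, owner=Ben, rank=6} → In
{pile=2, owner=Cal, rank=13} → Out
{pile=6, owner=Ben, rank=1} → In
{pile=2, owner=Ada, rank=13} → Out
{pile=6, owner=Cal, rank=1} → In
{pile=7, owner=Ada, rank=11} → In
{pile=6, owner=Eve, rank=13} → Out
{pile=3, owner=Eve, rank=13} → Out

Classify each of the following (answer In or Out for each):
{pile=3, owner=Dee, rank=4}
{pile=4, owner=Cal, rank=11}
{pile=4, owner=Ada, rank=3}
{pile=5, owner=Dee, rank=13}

'In' ⟺ rank ≤ 11.
{pile=3, owner=Dee, rank=4}: rank = 4 — fits, so In.
{pile=4, owner=Cal, rank=11}: rank = 11 — fits, so In.
{pile=4, owner=Ada, rank=3}: rank = 3 — fits, so In.
{pile=5, owner=Dee, rank=13}: rank = 13 — does not pass, so Out.

In, In, In, Out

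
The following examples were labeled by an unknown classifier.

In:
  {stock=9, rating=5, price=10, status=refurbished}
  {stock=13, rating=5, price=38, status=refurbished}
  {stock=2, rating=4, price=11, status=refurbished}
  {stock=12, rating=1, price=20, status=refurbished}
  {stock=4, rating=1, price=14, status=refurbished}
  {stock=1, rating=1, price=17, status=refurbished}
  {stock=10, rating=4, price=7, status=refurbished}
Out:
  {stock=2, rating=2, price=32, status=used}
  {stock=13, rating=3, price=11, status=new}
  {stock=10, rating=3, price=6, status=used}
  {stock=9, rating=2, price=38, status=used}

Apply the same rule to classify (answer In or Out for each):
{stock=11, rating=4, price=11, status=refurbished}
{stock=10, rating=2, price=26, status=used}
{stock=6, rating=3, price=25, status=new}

In, Out, Out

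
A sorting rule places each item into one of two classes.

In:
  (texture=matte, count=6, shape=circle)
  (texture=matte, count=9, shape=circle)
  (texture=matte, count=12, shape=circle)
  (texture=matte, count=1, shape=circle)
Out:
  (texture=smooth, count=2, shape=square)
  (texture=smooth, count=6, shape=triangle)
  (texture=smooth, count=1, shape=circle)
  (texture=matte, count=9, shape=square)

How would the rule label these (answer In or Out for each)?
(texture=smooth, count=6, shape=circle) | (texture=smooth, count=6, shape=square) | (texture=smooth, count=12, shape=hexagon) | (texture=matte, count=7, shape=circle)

Out, Out, Out, In

The classifier is using: texture is matte AND shape is circle.
(texture=smooth, count=6, shape=circle) → texture is smooth, shape is circle → Out.
(texture=smooth, count=6, shape=square) → texture is smooth, shape is square → Out.
(texture=smooth, count=12, shape=hexagon) → texture is smooth, shape is hexagon → Out.
(texture=matte, count=7, shape=circle) → texture is matte, shape is circle → In.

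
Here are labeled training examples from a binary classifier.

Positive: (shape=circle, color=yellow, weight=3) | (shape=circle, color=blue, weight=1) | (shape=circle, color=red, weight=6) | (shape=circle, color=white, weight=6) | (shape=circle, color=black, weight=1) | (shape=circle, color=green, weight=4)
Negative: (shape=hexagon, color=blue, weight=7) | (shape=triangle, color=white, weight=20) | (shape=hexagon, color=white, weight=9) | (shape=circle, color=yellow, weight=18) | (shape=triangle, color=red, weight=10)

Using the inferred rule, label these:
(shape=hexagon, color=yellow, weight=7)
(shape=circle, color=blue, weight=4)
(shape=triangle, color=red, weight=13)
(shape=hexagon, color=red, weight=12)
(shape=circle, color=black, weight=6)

A rule that fits every label: weight ≤ 6 — true of each 'Positive' example, false of each 'Negative' one.

Negative, Positive, Negative, Negative, Positive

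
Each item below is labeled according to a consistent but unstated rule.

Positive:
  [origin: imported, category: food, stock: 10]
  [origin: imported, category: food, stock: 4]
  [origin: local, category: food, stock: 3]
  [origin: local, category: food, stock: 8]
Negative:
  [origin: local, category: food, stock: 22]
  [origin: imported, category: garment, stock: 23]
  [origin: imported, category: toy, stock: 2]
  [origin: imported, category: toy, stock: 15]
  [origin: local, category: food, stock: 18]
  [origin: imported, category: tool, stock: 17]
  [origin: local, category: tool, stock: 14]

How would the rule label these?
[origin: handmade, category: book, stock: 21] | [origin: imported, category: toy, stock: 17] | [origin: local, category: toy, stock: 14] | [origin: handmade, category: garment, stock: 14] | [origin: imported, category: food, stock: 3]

Rule: category is food AND stock ≤ 10. This holds for each 'Positive' example and fails for each 'Negative' one.
[origin: handmade, category: book, stock: 21]: Negative (category is book, stock = 21).
[origin: imported, category: toy, stock: 17]: Negative (category is toy, stock = 17).
[origin: local, category: toy, stock: 14]: Negative (category is toy, stock = 14).
[origin: handmade, category: garment, stock: 14]: Negative (category is garment, stock = 14).
[origin: imported, category: food, stock: 3]: Positive (category is food, stock = 3).

Negative, Negative, Negative, Negative, Positive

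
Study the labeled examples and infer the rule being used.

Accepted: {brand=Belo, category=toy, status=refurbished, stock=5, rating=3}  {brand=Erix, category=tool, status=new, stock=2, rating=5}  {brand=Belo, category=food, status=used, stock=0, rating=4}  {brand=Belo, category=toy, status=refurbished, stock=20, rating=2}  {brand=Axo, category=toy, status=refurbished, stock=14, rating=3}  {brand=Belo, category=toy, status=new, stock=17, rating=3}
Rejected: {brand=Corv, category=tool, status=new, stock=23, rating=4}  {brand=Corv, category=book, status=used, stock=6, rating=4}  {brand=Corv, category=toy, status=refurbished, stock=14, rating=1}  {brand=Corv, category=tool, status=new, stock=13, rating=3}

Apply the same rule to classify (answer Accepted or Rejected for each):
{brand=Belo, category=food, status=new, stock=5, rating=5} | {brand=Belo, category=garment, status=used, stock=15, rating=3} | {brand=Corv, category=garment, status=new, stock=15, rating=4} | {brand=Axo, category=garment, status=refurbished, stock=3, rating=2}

Accepted, Accepted, Rejected, Accepted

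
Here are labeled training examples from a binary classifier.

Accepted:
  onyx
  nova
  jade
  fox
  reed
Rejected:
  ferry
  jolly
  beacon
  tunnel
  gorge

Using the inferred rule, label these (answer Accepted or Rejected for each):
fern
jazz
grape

'Accepted' ⟺ length ≤ 4.

Accepted, Accepted, Rejected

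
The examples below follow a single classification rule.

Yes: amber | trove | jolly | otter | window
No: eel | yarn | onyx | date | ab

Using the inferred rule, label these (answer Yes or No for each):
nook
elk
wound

No, No, Yes

The classifier is using: length ≥ 5.
nook → length 4 → No.
elk → length 3 → No.
wound → length 5 → Yes.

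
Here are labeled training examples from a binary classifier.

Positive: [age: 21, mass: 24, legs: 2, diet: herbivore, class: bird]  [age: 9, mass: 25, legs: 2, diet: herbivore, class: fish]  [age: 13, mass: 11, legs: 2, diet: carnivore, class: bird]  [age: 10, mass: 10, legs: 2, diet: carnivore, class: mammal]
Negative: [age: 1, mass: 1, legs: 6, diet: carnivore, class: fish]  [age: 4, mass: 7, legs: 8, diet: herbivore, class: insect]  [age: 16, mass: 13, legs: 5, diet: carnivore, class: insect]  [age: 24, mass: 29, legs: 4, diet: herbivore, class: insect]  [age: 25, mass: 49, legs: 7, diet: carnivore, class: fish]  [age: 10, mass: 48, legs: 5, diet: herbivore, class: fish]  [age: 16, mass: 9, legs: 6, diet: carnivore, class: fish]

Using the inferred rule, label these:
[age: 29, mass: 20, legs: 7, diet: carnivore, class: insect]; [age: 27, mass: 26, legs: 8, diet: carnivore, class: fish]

The classifier is using: legs = 2.
Negative: [age: 29, mass: 20, legs: 7, diet: carnivore, class: insect], since legs = 7.
Negative: [age: 27, mass: 26, legs: 8, diet: carnivore, class: fish], since legs = 8.

Negative, Negative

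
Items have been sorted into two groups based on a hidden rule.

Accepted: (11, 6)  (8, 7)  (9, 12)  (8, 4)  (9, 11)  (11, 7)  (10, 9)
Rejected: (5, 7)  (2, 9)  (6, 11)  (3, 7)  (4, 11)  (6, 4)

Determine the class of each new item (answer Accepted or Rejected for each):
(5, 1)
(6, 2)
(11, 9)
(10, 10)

Rejected, Rejected, Accepted, Accepted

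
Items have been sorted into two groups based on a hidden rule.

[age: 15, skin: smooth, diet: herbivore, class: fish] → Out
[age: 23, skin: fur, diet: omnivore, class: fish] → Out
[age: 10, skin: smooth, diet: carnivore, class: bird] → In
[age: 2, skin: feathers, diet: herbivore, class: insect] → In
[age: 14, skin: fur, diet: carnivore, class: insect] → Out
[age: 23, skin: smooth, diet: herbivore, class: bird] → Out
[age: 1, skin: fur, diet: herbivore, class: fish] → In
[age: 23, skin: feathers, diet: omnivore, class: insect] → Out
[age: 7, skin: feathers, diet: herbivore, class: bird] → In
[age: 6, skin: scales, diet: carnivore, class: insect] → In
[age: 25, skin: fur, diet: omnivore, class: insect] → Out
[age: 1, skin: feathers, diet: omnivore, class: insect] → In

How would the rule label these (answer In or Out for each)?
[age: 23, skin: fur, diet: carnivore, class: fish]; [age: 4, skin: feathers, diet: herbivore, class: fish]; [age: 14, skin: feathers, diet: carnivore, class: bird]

The common property of the 'In' items is: age ≤ 10. No 'Out' item has it.
[age: 23, skin: fur, diet: carnivore, class: fish]: Out (age = 23). [age: 4, skin: feathers, diet: herbivore, class: fish]: In (age = 4). [age: 14, skin: feathers, diet: carnivore, class: bird]: Out (age = 14).

Out, In, Out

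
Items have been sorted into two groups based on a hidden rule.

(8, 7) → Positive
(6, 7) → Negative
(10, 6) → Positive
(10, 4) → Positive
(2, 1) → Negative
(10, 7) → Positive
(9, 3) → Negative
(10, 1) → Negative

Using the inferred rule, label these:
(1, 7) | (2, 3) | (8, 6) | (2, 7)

The distinguishing property — sum ≥ 14 — holds for all the 'Positive' cases and none of the 'Negative' cases.
(1, 7): Negative (1+7 = 8).
(2, 3): Negative (2+3 = 5).
(8, 6): Positive (8+6 = 14).
(2, 7): Negative (2+7 = 9).

Negative, Negative, Positive, Negative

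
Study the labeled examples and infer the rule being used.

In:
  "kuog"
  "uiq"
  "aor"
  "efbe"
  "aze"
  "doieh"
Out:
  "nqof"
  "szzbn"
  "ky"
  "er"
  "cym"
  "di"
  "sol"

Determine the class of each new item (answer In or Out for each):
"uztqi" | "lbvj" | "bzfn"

In, Out, Out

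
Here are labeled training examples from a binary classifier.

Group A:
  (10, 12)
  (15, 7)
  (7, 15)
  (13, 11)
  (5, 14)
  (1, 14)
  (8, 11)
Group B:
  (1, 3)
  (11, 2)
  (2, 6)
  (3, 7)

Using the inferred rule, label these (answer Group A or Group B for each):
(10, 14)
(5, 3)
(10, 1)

One predicate separates the groups cleanly: sum ≥ 15.
(10, 14) → 10+14 = 24 → Group A. (5, 3) → 5+3 = 8 → Group B. (10, 1) → 10+1 = 11 → Group B.

Group A, Group B, Group B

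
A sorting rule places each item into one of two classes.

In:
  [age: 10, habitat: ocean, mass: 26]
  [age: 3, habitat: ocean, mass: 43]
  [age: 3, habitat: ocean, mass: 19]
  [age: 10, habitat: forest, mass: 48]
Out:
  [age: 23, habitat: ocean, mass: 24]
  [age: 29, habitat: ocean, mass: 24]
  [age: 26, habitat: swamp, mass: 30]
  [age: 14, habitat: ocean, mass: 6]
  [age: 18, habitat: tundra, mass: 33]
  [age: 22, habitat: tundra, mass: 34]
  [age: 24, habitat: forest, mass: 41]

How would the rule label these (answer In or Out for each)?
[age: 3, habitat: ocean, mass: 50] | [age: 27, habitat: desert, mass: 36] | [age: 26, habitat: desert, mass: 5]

A rule that fits every label: age ≤ 10 — true of each 'In' example, false of each 'Out' one.
In: [age: 3, habitat: ocean, mass: 50], since age = 3.
Out: [age: 27, habitat: desert, mass: 36], since age = 27.
Out: [age: 26, habitat: desert, mass: 5], since age = 26.

In, Out, Out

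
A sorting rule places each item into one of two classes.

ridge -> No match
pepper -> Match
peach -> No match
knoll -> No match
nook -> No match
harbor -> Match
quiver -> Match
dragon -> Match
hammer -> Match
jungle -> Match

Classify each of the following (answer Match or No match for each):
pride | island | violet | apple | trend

No match, Match, Match, No match, No match

The classifier is using: length 6.
pride — length 5, hence No match.
island — length 6, hence Match.
violet — length 6, hence Match.
apple — length 5, hence No match.
trend — length 5, hence No match.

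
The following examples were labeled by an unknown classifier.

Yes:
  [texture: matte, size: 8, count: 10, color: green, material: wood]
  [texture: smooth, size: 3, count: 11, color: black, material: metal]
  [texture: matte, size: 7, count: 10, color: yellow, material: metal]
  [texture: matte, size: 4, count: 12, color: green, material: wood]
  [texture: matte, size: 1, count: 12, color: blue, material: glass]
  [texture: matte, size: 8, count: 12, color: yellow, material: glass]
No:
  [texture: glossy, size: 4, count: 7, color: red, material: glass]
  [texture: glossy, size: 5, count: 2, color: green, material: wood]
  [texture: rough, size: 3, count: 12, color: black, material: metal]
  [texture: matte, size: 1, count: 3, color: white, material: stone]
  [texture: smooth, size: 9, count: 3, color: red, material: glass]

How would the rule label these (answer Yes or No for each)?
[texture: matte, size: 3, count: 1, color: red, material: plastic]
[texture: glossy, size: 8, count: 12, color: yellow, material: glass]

'Yes' ⟺ texture is not rough AND count ≥ 10.
[texture: matte, size: 3, count: 1, color: red, material: plastic]: texture is matte, count = 1, doesn't qualify → No. [texture: glossy, size: 8, count: 12, color: yellow, material: glass]: texture is glossy, count = 12, matches → Yes.

No, Yes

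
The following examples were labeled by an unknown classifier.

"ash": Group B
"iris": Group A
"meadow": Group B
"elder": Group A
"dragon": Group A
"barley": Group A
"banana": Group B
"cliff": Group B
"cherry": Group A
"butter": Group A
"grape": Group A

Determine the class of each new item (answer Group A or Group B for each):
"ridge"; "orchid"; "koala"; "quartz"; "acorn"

Group A, Group A, Group B, Group A, Group A

Comparing the two groups points to one rule — contains 'r'.
"ridge" — has 'r', hence Group A.
"orchid" — has 'r', hence Group A.
"koala" — no 'r', hence Group B.
"quartz" — has 'r', hence Group A.
"acorn" — has 'r', hence Group A.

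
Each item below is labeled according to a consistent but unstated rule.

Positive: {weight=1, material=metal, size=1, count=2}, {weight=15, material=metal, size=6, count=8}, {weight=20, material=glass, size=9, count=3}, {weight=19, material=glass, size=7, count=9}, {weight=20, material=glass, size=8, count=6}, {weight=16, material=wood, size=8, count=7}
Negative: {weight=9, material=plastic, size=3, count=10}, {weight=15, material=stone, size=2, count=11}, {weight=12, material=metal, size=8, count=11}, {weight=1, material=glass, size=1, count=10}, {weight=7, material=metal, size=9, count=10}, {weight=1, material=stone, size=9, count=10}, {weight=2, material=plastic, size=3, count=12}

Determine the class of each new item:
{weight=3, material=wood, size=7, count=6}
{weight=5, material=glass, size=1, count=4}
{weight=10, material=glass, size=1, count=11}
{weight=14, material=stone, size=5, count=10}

'Positive' ⟺ count ≤ 9.
{weight=3, material=wood, size=7, count=6}: Positive (count = 6).
{weight=5, material=glass, size=1, count=4}: Positive (count = 4).
{weight=10, material=glass, size=1, count=11}: Negative (count = 11).
{weight=14, material=stone, size=5, count=10}: Negative (count = 10).

Positive, Positive, Negative, Negative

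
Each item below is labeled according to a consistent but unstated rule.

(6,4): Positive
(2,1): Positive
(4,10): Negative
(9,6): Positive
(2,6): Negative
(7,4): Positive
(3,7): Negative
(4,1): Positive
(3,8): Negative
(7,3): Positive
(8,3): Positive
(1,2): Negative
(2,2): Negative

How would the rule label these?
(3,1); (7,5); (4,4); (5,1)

All 'Positive' examples share one property — first > second — and every 'Negative' example lacks it.
(3,1) → 3 > 1 → Positive. (7,5) → 7 > 5 → Positive. (4,4) → 4 = 4 → Negative. (5,1) → 5 > 1 → Positive.

Positive, Positive, Negative, Positive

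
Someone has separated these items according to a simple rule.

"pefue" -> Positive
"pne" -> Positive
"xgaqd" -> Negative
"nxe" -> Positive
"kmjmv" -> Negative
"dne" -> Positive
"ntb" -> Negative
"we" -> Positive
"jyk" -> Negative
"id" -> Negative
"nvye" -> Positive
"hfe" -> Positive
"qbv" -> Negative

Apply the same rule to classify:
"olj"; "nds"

Negative, Negative

The classifier is using: contains 'e'.
"olj": no 'e', fails this test → Negative.
"nds": no 'e', fails this test → Negative.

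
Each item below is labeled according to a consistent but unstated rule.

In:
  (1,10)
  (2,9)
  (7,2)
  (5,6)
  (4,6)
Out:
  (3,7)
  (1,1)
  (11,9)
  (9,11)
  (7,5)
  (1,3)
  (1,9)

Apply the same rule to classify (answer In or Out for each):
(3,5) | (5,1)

Out, Out

The distinguishing property — product is even — holds for all the 'In' cases and none of the 'Out' cases.
(3,5): 3·5 = 15, fails the rule → Out. (5,1): 5·1 = 5, fails the rule → Out.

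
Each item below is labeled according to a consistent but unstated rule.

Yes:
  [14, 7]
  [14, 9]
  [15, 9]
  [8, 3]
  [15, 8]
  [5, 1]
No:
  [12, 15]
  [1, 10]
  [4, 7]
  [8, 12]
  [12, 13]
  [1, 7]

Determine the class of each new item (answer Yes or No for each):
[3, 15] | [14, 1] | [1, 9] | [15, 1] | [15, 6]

The distinguishing property — first > second — holds for all the 'Yes' cases and none of the 'No' cases.
[3, 15]: 3 < 15 — fails this test, so No.
[14, 1]: 14 > 1 — has this property, so Yes.
[1, 9]: 1 < 9 — fails this test, so No.
[15, 1]: 15 > 1 — has this property, so Yes.
[15, 6]: 15 > 6 — has this property, so Yes.

No, Yes, No, Yes, Yes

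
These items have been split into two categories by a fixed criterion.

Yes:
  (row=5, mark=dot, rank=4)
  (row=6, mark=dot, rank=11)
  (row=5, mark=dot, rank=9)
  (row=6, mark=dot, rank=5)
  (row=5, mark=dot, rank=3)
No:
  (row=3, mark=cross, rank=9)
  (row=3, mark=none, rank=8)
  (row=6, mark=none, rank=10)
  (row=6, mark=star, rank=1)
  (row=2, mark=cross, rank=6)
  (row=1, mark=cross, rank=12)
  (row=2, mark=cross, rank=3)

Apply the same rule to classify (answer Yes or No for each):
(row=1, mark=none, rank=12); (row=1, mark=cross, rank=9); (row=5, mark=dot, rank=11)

No, No, Yes

Comparing the two groups points to one rule — mark is dot.
(row=1, mark=none, rank=12): mark is none — doesn't match, so No. (row=1, mark=cross, rank=9): mark is cross — doesn't match, so No. (row=5, mark=dot, rank=11): mark is dot — qualifies, so Yes.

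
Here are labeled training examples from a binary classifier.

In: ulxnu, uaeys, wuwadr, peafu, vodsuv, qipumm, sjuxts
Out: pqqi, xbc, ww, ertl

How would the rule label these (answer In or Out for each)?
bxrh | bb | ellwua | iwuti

Out, Out, In, In

The distinguishing property — contains 'u' — holds for all the 'In' cases and none of the 'Out' cases.
bxrh: no 'u', doesn't qualify → Out.
bb: no 'u', doesn't qualify → Out.
ellwua: has 'u', fits → In.
iwuti: has 'u', fits → In.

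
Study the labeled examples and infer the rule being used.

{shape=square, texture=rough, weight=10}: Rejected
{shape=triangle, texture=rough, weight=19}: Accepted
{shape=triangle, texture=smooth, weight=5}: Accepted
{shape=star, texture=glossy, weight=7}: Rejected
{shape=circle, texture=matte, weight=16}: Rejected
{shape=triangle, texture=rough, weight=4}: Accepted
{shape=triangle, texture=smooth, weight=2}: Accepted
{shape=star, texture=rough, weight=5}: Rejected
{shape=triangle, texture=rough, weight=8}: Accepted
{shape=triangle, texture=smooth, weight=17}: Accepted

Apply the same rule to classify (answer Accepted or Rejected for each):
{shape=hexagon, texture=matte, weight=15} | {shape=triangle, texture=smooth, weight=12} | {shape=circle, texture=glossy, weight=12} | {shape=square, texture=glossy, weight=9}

Rejected, Accepted, Rejected, Rejected

The classifier is using: shape is triangle.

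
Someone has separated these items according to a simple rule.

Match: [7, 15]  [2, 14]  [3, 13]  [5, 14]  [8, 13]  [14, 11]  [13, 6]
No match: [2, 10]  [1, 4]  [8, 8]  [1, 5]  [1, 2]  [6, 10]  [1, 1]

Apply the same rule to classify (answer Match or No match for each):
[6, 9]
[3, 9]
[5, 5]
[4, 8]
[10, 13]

No match, No match, No match, No match, Match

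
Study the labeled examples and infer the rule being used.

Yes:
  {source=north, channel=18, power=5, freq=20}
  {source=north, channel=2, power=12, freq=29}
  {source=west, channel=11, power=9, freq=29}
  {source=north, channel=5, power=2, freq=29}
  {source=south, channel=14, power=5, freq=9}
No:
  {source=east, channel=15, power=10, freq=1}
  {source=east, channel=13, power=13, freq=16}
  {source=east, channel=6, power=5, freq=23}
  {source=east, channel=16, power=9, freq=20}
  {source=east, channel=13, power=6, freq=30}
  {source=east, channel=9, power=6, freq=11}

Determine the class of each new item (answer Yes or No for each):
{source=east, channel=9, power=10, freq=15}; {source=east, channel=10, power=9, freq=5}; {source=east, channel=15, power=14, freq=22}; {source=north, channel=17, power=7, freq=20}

Every 'Yes' example satisfies: source is not east. None of the 'No' examples do.
{source=east, channel=9, power=10, freq=15}: source is east — fails this test, so No. {source=east, channel=10, power=9, freq=5}: source is east — fails this test, so No. {source=east, channel=15, power=14, freq=22}: source is east — fails this test, so No. {source=north, channel=17, power=7, freq=20}: source is north — satisfies this, so Yes.

No, No, No, Yes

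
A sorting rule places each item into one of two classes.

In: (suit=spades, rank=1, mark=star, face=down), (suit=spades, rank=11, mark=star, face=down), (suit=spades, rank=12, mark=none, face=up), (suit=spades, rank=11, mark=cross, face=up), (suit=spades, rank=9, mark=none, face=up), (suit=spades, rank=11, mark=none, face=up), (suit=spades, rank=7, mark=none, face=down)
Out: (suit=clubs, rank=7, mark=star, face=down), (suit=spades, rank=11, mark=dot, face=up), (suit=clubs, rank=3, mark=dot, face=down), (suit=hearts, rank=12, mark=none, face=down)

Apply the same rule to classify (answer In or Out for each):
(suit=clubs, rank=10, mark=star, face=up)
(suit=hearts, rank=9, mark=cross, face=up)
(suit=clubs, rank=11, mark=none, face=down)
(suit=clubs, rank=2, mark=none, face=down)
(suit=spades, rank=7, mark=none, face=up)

Out, Out, Out, Out, In

The classifier is using: mark is not dot AND suit is spades.
(suit=clubs, rank=10, mark=star, face=up): Out (mark is star, suit is clubs). (suit=hearts, rank=9, mark=cross, face=up): Out (mark is cross, suit is hearts). (suit=clubs, rank=11, mark=none, face=down): Out (mark is none, suit is clubs). (suit=clubs, rank=2, mark=none, face=down): Out (mark is none, suit is clubs). (suit=spades, rank=7, mark=none, face=up): In (mark is none, suit is spades).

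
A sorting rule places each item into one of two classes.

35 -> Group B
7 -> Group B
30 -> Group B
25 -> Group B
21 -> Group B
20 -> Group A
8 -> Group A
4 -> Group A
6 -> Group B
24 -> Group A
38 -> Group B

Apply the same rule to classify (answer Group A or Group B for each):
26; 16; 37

Group B, Group A, Group B

Comparing the two groups points to one rule — multiple of 4.
26 — 26 = 4·6 + 2, hence Group B. 16 — 16 = 4·4, hence Group A. 37 — 37 = 4·9 + 1, hence Group B.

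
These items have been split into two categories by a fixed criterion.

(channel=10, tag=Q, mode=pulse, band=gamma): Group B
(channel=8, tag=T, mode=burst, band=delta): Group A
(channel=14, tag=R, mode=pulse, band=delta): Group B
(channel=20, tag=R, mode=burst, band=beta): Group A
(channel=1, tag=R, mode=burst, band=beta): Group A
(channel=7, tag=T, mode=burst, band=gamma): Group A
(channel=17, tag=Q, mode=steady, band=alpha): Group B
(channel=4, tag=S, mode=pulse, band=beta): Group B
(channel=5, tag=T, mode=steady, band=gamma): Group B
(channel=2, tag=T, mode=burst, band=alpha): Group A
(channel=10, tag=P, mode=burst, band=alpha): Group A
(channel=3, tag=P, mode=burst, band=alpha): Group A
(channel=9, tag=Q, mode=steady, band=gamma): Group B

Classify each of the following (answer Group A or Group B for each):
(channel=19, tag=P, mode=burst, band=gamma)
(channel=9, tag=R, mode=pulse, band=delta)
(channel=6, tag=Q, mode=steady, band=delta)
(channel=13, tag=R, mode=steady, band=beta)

Group A, Group B, Group B, Group B

Rule: mode is burst. This holds for each 'Group A' example and fails for each 'Group B' one.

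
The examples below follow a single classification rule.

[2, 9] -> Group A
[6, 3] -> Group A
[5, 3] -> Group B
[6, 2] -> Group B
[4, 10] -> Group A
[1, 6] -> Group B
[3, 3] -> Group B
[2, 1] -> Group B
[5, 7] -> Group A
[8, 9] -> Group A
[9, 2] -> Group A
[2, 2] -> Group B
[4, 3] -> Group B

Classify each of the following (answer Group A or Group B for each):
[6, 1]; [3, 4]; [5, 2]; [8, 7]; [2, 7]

Group B, Group B, Group B, Group A, Group A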